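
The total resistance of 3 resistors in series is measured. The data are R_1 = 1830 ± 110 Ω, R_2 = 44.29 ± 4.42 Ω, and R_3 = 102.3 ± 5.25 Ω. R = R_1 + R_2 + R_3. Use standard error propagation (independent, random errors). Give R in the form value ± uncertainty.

Sums and differences: (δR)² = Σ (cᵢ δxᵢ)².
  (δR_1)² = 12100;  (δR_2)² = 19.5;  (δR_3)² = 27.6
δR = √(12100) = 110 Ω
R = 1977 Ω.

1977 ± 110 Ω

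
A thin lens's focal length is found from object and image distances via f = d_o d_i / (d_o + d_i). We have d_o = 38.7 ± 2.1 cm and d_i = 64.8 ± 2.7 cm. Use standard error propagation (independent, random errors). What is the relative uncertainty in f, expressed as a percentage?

∂f/∂d_o = (d_i/(d_o+d_i))² = 0.392;  ∂f/∂d_i = (d_o/(d_o+d_i))² = 0.140
δf = √((∂f/∂d_o · δd_o)² + (∂f/∂d_i · δd_i)²) = √(0.678 + 0.142) = 0.906 cm
f = 24.2 cm, so δf/f = 0.906/24.2 = 0.0374.

3.74%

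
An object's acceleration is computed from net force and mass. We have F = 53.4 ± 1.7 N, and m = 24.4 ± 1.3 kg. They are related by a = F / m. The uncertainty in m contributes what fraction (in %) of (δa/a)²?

73.7%

(δa/a)² = (1·δF/F)² + (-1·δm/m)²
  F term: (1×0.0318)² = 0.00101
  m term: (-1×0.0533)² = 0.00284
Total = 0.00385. Share from m = 0.00284/0.00385 = 0.737.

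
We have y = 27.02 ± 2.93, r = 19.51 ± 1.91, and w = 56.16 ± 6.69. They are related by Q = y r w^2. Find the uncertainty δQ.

Relative error in a monomial: (δQ/Q)² = Σ (nᵢ · δxᵢ/xᵢ)².
  (1·δy/y)² = (1×0.108)² = 0.0118;  (1·δr/r)² = (1×0.0979)² = 0.00958;  (2·δw/w)² = (2×0.119)² = 0.0568
δQ/Q = √(0.0781) = 0.279
Q = 1.663e+06, so δQ = 0.279 × 1.663e+06 = 4.65e+05.

4.65e+05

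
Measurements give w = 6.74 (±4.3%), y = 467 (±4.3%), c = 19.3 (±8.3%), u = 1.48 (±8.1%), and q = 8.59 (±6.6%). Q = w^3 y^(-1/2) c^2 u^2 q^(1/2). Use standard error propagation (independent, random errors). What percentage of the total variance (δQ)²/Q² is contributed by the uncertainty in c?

(δQ/Q)² = (3·δw/w)² + (−½·δy/y)² + (2·δc/c)² + (2·δu/u)² + (½·δq/q)²
  w term: (3×0.0430)² = 0.0166
  y term: (-0.5×0.0430)² = 0.000462
  c term: (2×0.0830)² = 0.0276
  u term: (2×0.0810)² = 0.0262
  q term: (0.5×0.0660)² = 0.00109
Total = 0.0720. Share from c = 0.0276/0.0720 = 0.383.

38.3%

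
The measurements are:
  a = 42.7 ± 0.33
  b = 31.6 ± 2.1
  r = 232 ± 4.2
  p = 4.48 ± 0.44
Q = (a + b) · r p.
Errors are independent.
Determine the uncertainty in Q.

8020

Let u = a + b = 74.3. δu = √(δa² + δb²) = √(0.109 + 4.41) = 2.13, so δu/u = 0.0286.
Q is then a monomial in u, r, p:
δQ/Q = √((δu/u)² + (1·δr/r)² + (1·δp/p)²) = √(0.000819 + 0.000328 + 0.00965) = 0.104
Q = 77200, so δQ = 0.104 × 77200 = 8020.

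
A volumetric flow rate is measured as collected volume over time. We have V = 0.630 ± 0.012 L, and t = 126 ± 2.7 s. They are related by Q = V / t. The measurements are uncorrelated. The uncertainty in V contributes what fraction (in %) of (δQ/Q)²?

(δQ/Q)² = (1·δV/V)² + (-1·δt/t)²
  V term: (1×0.0190)² = 0.000363
  t term: (-1×0.0214)² = 0.000459
Total = 0.000822. Share from V = 0.000363/0.000822 = 0.441.

44.1%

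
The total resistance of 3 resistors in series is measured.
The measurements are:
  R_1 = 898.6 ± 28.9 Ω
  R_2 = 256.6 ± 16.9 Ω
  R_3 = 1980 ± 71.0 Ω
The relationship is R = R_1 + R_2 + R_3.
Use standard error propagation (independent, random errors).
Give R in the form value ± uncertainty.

Absolute uncertainties add in quadrature for a linear combination:
  (δR_1)² = 835;  (δR_2)² = 286;  (δR_3)² = 5040
δR = √(6160) = 78.5 Ω
R = 3135 Ω.

3135 ± 78.5 Ω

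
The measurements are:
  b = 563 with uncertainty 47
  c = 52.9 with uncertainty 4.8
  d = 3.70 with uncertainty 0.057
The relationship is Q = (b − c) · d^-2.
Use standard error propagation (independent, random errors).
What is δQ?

Let u = b − c = 510. δu = √(δb² + δc²) = √(2210 + 23.0) = 47.2, so δu/u = 0.0926.
Q is then a monomial in u, d:
δQ/Q = √((δu/u)² + (-2·δd/d)²) = √(0.00858 + 0.000949) = 0.0976
Q = 37.3, so δQ = 0.0976 × 37.3 = 3.64.

3.64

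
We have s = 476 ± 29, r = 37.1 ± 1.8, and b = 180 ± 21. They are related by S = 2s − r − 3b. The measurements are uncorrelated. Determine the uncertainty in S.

85.7

S is a linear combination, so absolute uncertainties add in quadrature:
  (2·δs)² = 3360;  (δr)² = 3.24;  (3·δb)² = 3970
δS = √(7340) = 85.7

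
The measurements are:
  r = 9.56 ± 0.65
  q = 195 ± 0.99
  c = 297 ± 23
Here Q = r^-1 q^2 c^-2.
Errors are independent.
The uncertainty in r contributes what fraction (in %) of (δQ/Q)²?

(δQ/Q)² = (-1·δr/r)² + (2·δq/q)² + (-2·δc/c)²
  r term: (-1×0.0680)² = 0.00462
  q term: (2×0.00508)² = 0.000103
  c term: (-2×0.0774)² = 0.0240
Total = 0.0287. Share from r = 0.00462/0.0287 = 0.161.

16.1%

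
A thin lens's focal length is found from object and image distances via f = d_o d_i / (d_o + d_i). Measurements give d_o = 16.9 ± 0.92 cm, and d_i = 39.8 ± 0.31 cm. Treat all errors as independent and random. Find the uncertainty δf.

∂f/∂d_o = (d_i/(d_o+d_i))² = 0.493;  ∂f/∂d_i = (d_o/(d_o+d_i))² = 0.0888
δf = √((∂f/∂d_o · δd_o)² + (∂f/∂d_i · δd_i)²) = √(0.205 + 0.000758) = 0.454 cm

0.454 cm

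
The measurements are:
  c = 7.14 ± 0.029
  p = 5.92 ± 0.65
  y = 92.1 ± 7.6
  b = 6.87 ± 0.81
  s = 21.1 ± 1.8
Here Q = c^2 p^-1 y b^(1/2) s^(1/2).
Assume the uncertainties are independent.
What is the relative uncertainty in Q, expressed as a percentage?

15.6%

Since Q is a product/quotient, work with relative uncertainties:
  (2·δc/c)² = (2×0.00406)² = 6.6e-05;  (-1·δp/p)² = (-1×0.110)² = 0.0121;  (1·δy/y)² = (1×0.0825)² = 0.00681;  (½·δb/b)² = (0.5×0.118)² = 0.00348;  (½·δs/s)² = (0.5×0.0853)² = 0.00182
δQ/Q = √(0.0242) = 0.156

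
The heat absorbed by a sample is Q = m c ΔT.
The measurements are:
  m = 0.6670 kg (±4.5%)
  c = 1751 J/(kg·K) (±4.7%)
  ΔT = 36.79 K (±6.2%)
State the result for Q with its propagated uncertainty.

Each factor contributes (exponent × relative error)² to (δQ/Q)²:
  (1·δm/m)² = (1×0.0450)² = 0.00202;  (1·δc/c)² = (1×0.0470)² = 0.00221;  (1·δΔT/ΔT)² = (1×0.0620)² = 0.00384
δQ/Q = √(0.00808) = 0.0899
Q = 42970 J, so δQ = 0.0899 × 42970 = 3860 J.

42970 ± 3860 J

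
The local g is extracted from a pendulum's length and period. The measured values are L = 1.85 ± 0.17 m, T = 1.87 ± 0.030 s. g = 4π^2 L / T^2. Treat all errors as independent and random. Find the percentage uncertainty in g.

9.73%

For a monomial g ∝ L, T^-2, fractional errors add in quadrature:
  (1·δL/L)² = (1×0.0919)² = 0.00844;  (-2·δT/T)² = (-2×0.0160)² = 0.00103
δg/g = √(0.00947) = 0.0973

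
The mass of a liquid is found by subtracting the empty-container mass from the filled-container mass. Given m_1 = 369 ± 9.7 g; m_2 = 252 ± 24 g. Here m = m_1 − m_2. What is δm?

25.9 g

For a sum/difference, combine absolute errors in quadrature:
  (δm_1)² = 94.1;  (δm_2)² = 576
δm = √(670) = 25.9 g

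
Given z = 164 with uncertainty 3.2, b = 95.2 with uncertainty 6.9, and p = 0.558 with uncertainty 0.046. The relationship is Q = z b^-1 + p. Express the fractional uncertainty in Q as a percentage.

Let w = z·b^-1 = 1.72. δw/w = √((1·δz/z)² + (-1·δb/b)²) = √(0.000381 + 0.00525) = 0.0751, so δw = 0.129.
Q = w + p: δQ = √(δw² + δp²) = √(0.0167 + 0.00212) = 0.137
Q = 2.28, so δQ/Q = 0.137/2.28 = 0.0602.

6.02%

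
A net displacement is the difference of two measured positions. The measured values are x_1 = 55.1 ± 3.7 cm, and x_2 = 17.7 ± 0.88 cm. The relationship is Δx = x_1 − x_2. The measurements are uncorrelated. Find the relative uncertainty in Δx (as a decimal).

Sums and differences: (δΔx)² = Σ (cᵢ δxᵢ)².
  (δx_1)² = 13.7;  (δx_2)² = 0.774
δΔx = √(14.5) = 3.80 cm
Δx = 37.4 cm, so δΔx/Δx = 3.80/37.4 = 0.102.

0.102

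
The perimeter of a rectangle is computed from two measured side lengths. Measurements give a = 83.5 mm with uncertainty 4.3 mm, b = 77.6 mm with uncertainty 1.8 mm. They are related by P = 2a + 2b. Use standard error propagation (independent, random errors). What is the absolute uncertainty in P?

9.32 mm

Absolute uncertainties add in quadrature for a linear combination:
  (2·δa)² = 74.0;  (2·δb)² = 13.0
δP = √(86.9) = 9.32 mm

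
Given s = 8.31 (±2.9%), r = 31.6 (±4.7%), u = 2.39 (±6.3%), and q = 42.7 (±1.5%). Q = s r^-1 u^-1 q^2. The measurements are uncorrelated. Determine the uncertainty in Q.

Relative error in a monomial: (δQ/Q)² = Σ (nᵢ · δxᵢ/xᵢ)².
  (1·δs/s)² = (1×0.0290)² = 0.000841;  (-1·δr/r)² = (-1×0.0470)² = 0.00221;  (-1·δu/u)² = (-1×0.0630)² = 0.00397;  (2·δq/q)² = (2×0.0150)² = 0.000900
δQ/Q = √(0.00792) = 0.0890
Q = 201, so δQ = 0.0890 × 201 = 17.9.

17.9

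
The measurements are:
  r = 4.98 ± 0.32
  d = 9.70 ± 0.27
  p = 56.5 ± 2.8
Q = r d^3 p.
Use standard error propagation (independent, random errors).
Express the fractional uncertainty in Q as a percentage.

11.6%

Each factor contributes (exponent × relative error)² to (δQ/Q)²:
  (1·δr/r)² = (1×0.0643)² = 0.00413;  (3·δd/d)² = (3×0.0278)² = 0.00697;  (1·δp/p)² = (1×0.0496)² = 0.00246
δQ/Q = √(0.0136) = 0.116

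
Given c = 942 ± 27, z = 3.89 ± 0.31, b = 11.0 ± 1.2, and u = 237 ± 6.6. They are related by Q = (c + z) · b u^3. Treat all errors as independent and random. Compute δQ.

1.94e+10

Let w = c + z = 946. δw = √(δc² + δz²) = √(729 + 0.0961) = 27.0, so δw/w = 0.0285.
Q is then a monomial in w, b, u:
δQ/Q = √((δw/w)² + (1·δb/b)² + (3·δu/u)²) = √(0.000815 + 0.0119 + 0.00698) = 0.140
Q = 1.39e+11, so δQ = 0.140 × 1.39e+11 = 1.94e+10.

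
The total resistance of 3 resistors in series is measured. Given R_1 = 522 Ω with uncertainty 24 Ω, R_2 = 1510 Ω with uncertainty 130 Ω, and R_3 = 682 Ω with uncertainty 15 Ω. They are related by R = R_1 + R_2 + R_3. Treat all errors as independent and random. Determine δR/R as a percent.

4.90%

R is a linear combination, so absolute uncertainties add in quadrature:
  (δR_1)² = 576;  (δR_2)² = 16900;  (δR_3)² = 225
δR = √(17700) = 133 Ω
R = 2710 Ω, so δR/R = 133/2710 = 0.0490.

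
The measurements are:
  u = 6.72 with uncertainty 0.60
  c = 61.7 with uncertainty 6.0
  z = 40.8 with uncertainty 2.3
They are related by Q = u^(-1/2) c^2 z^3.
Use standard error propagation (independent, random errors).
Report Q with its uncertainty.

(9.97 ± 2.61) × 10^7

Each factor contributes (exponent × relative error)² to (δQ/Q)²:
  (−½·δu/u)² = (-0.5×0.0893)² = 0.00199;  (2·δc/c)² = (2×0.0972)² = 0.0378;  (3·δz/z)² = (3×0.0564)² = 0.0286
δQ/Q = √(0.0684) = 0.262
Q = 9.97e+07, so δQ = 0.262 × 9.97e+07 = 2.61e+07.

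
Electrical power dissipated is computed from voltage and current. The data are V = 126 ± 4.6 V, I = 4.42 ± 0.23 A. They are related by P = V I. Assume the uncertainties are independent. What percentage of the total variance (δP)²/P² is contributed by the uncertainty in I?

(δP/P)² = (1·δV/V)² + (1·δI/I)²
  V term: (1×0.0365)² = 0.00133
  I term: (1×0.0520)² = 0.00271
Total = 0.00404. Share from I = 0.00271/0.00404 = 0.670.

67.0%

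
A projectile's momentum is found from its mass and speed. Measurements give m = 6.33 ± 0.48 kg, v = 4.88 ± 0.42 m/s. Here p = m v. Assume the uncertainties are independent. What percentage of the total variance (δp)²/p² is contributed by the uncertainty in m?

(δp/p)² = (1·δm/m)² + (1·δv/v)²
  m term: (1×0.0758)² = 0.00575
  v term: (1×0.0861)² = 0.00741
Total = 0.0132. Share from m = 0.00575/0.0132 = 0.437.

43.7%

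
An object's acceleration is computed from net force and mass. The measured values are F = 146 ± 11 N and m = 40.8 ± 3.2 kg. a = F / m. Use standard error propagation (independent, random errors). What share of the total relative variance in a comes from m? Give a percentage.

52.0%

(δa/a)² = (1·δF/F)² + (-1·δm/m)²
  F term: (1×0.0753)² = 0.00568
  m term: (-1×0.0784)² = 0.00615
Total = 0.0118. Share from m = 0.00615/0.0118 = 0.520.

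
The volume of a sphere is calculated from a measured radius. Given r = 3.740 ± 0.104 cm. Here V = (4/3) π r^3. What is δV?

18.3 cm^3

V ∝ r^3, so δV/V = |3| · δr/r = 3 × 0.0278 = 0.0834.
V = 219.1 cm^3, so δV = 0.0834 × 219.1 = 18.3 cm^3.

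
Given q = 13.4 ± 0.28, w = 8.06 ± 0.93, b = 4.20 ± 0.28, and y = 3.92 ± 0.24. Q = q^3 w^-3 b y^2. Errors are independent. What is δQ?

112

For a monomial Q ∝ q^3, w^-3, b, y^2, fractional errors add in quadrature:
  (3·δq/q)² = (3×0.0209)² = 0.00393;  (-3·δw/w)² = (-3×0.115)² = 0.120;  (1·δb/b)² = (1×0.0667)² = 0.00444;  (2·δy/y)² = (2×0.0612)² = 0.0150
δQ/Q = √(0.143) = 0.378
Q = 297, so δQ = 0.378 × 297 = 112.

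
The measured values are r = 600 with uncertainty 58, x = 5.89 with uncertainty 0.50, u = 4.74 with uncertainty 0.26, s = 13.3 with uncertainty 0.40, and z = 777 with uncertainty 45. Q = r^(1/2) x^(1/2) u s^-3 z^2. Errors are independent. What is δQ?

12300

Products/powers → add relative errors in quadrature, weighted by exponent:
  (½·δr/r)² = (0.5×0.0967)² = 0.00234;  (½·δx/x)² = (0.5×0.0849)² = 0.00180;  (1·δu/u)² = (1×0.0549)² = 0.00301;  (-3·δs/s)² = (-3×0.0301)² = 0.00814;  (2·δz/z)² = (2×0.0579)² = 0.0134
δQ/Q = √(0.0287) = 0.169
Q = 72300, so δQ = 0.169 × 72300 = 12300.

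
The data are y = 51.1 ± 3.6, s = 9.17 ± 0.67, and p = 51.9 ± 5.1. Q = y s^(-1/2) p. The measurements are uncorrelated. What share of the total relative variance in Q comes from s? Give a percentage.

8.37%

(δQ/Q)² = (1·δy/y)² + (−½·δs/s)² + (1·δp/p)²
  y term: (1×0.0705)² = 0.00496
  s term: (-0.5×0.0731)² = 0.00133
  p term: (1×0.0983)² = 0.00966
Total = 0.0160. Share from s = 0.00133/0.0160 = 0.0837.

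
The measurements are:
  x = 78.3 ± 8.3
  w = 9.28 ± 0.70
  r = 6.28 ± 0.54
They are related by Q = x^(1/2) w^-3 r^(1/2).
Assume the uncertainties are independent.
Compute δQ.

Q is a product of powers, so relative uncertainties combine in quadrature:
  (½·δx/x)² = (0.5×0.106)² = 0.00281;  (-3·δw/w)² = (-3×0.0754)² = 0.0512;  (½·δr/r)² = (0.5×0.0860)² = 0.00185
δQ/Q = √(0.0559) = 0.236
Q = 0.0277, so δQ = 0.236 × 0.0277 = 0.00656.

0.00656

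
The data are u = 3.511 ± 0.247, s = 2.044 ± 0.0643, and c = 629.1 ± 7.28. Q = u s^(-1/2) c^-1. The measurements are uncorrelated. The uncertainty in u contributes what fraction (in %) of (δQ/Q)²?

(δQ/Q)² = (1·δu/u)² + (−½·δs/s)² + (-1·δc/c)²
  u term: (1×0.0704)² = 0.00495
  s term: (-0.5×0.0315)² = 0.000247
  c term: (-1×0.0116)² = 0.000134
Total = 0.00533. Share from u = 0.00495/0.00533 = 0.928.

92.8%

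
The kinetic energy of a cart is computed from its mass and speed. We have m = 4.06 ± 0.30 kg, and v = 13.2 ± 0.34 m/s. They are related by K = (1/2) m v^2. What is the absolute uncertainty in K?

31.9 J

For a monomial K ∝ m, v^2, fractional errors add in quadrature:
  (1·δm/m)² = (1×0.0739)² = 0.00546;  (2·δv/v)² = (2×0.0258)² = 0.00265
δK/K = √(0.00811) = 0.0901
K = 354 J, so δK = 0.0901 × 354 = 31.9 J.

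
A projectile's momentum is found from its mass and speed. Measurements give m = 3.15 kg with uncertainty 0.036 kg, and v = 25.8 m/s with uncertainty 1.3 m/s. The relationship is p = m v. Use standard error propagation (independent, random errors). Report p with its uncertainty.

For a monomial p ∝ m, v, fractional errors add in quadrature:
  (1·δm/m)² = (1×0.0114)² = 0.000131;  (1·δv/v)² = (1×0.0504)² = 0.00254
δp/p = √(0.00267) = 0.0517
p = 81.3 kg·m/s, so δp = 0.0517 × 81.3 = 4.20 kg·m/s.

81.3 ± 4.20 kg·m/s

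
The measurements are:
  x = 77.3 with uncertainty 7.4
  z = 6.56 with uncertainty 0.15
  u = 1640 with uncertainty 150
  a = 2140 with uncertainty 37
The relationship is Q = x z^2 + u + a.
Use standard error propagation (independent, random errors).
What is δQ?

Let p = x·z^2 = 3330. δp/p = √((1·δx/x)² + (2·δz/z)²) = √(0.00916 + 0.00209) = 0.106, so δp = 353.
Q = p + u + a: δQ = √(δp² + δu² + δa²) = √(1.25e+05 + 22500 + 1370) = 385

385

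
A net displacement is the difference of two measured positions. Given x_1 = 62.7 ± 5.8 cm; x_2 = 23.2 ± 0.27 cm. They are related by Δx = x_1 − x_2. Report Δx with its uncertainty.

Absolute uncertainties add in quadrature for a linear combination:
  (δx_1)² = 33.6;  (δx_2)² = 0.0729
δΔx = √(33.7) = 5.81 cm
Δx = 39.5 cm.

39.5 ± 5.81 cm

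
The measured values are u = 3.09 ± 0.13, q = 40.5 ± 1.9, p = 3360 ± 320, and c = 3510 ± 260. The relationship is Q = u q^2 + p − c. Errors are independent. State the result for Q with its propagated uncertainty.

4920 ± 665

Let w = u·q^2 = 5070. δw/w = √((1·δu/u)² + (2·δq/q)²) = √(0.00177 + 0.00880) = 0.103, so δw = 521.
Q = w + p − c: δQ = √(δw² + δp² + δc²) = √(2.72e+05 + 1.02e+05 + 67600) = 665
Q = 4920.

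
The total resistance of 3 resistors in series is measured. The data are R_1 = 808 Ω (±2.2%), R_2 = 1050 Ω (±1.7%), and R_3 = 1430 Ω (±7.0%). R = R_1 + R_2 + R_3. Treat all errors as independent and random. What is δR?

103 Ω

R is a linear combination, so absolute uncertainties add in quadrature:
  (δR_1)² = 316;  (δR_2)² = 319;  (δR_3)² = 10000
δR = √(10700) = 103 Ω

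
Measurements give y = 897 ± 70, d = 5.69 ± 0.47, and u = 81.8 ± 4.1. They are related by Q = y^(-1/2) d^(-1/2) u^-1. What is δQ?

Relative error in a monomial: (δQ/Q)² = Σ (nᵢ · δxᵢ/xᵢ)².
  (−½·δy/y)² = (-0.5×0.0780)² = 0.00152;  (−½·δd/d)² = (-0.5×0.0826)² = 0.00171;  (-1·δu/u)² = (-1×0.0501)² = 0.00251
δQ/Q = √(0.00574) = 0.0758
Q = 0.000171, so δQ = 0.0758 × 0.000171 = 1.3e-05.

1.3e-05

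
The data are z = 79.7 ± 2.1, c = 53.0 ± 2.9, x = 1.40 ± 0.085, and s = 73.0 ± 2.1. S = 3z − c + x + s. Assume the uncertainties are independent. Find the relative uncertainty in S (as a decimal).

0.0278

Sums and differences: (δS)² = Σ (cᵢ δxᵢ)².
  (3·δz)² = 39.7;  (δc)² = 8.41;  (δx)² = 0.00723;  (δs)² = 4.41
δS = √(52.5) = 7.25
S = 260, so δS/S = 7.25/260 = 0.0278.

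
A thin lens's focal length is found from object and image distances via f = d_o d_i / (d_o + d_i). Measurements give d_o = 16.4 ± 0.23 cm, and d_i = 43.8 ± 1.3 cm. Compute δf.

0.155 cm

∂f/∂d_o = (d_i/(d_o+d_i))² = 0.529;  ∂f/∂d_i = (d_o/(d_o+d_i))² = 0.0742
δf = √((∂f/∂d_o · δd_o)² + (∂f/∂d_i · δd_i)²) = √(0.0148 + 0.00931) = 0.155 cm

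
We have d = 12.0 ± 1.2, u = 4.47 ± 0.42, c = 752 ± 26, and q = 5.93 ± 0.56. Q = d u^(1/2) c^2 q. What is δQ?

Products/powers → add relative errors in quadrature, weighted by exponent:
  (1·δd/d)² = (1×0.100)² = 0.0100;  (½·δu/u)² = (0.5×0.0940)² = 0.00221;  (2·δc/c)² = (2×0.0346)² = 0.00478;  (1·δq/q)² = (1×0.0944)² = 0.00892
δQ/Q = √(0.0259) = 0.161
Q = 8.51e+07, so δQ = 0.161 × 8.51e+07 = 1.37e+07.

1.37e+07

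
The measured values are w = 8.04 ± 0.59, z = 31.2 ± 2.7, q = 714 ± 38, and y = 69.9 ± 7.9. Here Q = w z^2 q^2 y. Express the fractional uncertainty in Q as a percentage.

Q is a product of powers, so relative uncertainties combine in quadrature:
  (1·δw/w)² = (1×0.0734)² = 0.00539;  (2·δz/z)² = (2×0.0865)² = 0.0300;  (2·δq/q)² = (2×0.0532)² = 0.0113;  (1·δy/y)² = (1×0.113)² = 0.0128
δQ/Q = √(0.0594) = 0.244

24.4%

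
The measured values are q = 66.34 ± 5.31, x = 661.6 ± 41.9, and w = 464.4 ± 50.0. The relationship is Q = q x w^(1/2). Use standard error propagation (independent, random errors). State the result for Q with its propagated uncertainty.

Q is a product of powers, so relative uncertainties combine in quadrature:
  (1·δq/q)² = (1×0.0800)² = 0.00641;  (1·δx/x)² = (1×0.0633)² = 0.00401;  (½·δw/w)² = (0.5×0.108)² = 0.00290
δQ/Q = √(0.0133) = 0.115
Q = 945800, so δQ = 0.115 × 945800 = 1.09e+05.

(9.458 ± 1.09) × 10^5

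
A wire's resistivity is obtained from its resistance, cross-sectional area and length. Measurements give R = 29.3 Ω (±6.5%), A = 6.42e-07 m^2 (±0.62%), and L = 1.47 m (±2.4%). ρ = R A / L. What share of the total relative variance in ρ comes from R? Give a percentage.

(δρ/ρ)² = (1·δR/R)² + (1·δA/A)² + (-1·δL/L)²
  R term: (1×0.0650)² = 0.00423
  A term: (1×0.00620)² = 3.84e-05
  L term: (-1×0.0240)² = 0.000576
Total = 0.00484. Share from R = 0.00423/0.00484 = 0.873.

87.3%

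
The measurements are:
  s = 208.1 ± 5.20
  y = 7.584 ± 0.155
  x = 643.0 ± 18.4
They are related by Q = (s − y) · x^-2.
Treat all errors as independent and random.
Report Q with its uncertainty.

Let u = s − y = 200.5. δu = √(δs² + δy²) = √(27.0 + 0.0240) = 5.20, so δu/u = 0.0259.
Q is then a monomial in u, x:
δQ/Q = √((δu/u)² + (-2·δx/x)²) = √(0.000673 + 0.00328) = 0.0628
Q = 0.0004850, so δQ = 0.0628 × 0.0004850 = 3.05e-05.

(4.850 ± 0.305) × 10^-4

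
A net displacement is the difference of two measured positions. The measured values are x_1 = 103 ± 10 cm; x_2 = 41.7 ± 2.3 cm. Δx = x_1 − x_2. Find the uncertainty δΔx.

For a sum/difference, combine absolute errors in quadrature:
  (δx_1)² = 100;  (δx_2)² = 5.29
δΔx = √(105) = 10.3 cm

10.3 cm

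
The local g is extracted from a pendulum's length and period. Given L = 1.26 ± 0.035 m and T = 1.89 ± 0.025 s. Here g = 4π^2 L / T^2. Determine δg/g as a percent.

Products/powers → add relative errors in quadrature, weighted by exponent:
  (1·δL/L)² = (1×0.0278)² = 0.000772;  (-2·δT/T)² = (-2×0.0132)² = 0.000700
δg/g = √(0.00147) = 0.0384

3.84%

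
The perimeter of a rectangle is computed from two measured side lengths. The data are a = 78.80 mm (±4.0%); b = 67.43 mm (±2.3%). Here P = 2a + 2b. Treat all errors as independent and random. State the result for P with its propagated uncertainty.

292.5 ± 7.03 mm

For a sum/difference, combine absolute errors in quadrature:
  (2·δa)² = 39.7;  (2·δb)² = 9.62
δP = √(49.4) = 7.03 mm
P = 292.5 mm.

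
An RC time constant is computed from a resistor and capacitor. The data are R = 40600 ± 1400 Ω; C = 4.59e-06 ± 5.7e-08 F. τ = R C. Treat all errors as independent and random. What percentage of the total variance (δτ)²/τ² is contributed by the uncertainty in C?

(δτ/τ)² = (1·δR/R)² + (1·δC/C)²
  R term: (1×0.0345)² = 0.00119
  C term: (1×0.0124)² = 0.000154
Total = 0.00134. Share from C = 0.000154/0.00134 = 0.115.

11.5%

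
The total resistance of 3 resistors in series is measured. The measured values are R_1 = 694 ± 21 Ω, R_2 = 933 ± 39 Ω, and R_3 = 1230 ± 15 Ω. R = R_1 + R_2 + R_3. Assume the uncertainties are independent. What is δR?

Each term contributes (cᵢ δxᵢ)² to (δR)²:
  (δR_1)² = 441;  (δR_2)² = 1520;  (δR_3)² = 225
δR = √(2190) = 46.8 Ω

46.8 Ω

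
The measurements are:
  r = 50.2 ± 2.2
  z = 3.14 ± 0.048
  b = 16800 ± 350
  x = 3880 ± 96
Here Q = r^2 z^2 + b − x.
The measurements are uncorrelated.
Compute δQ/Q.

Let p = r^2·z^2 = 24800. δp/p = √((2·δr/r)² + (2·δz/z)²) = √(0.00768 + 0.000935) = 0.0928, so δp = 2310.
Q = p + b − x: δQ = √(δp² + δb² + δx²) = √(5.32e+06 + 1.22e+05 + 9220) = 2330
Q = 37800, so δQ/Q = 2330/37800 = 0.0618.

0.0618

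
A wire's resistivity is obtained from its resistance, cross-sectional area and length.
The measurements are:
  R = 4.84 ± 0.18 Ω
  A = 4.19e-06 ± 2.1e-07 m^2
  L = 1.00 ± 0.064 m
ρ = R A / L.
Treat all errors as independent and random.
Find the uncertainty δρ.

1.81e-06 Ω·m

Relative error in a monomial: (δρ/ρ)² = Σ (nᵢ · δxᵢ/xᵢ)².
  (1·δR/R)² = (1×0.0372)² = 0.00138;  (1·δA/A)² = (1×0.0501)² = 0.00251;  (-1·δL/L)² = (-1×0.0640)² = 0.00410
δρ/ρ = √(0.00799) = 0.0894
ρ = 2.03e-05 Ω·m, so δρ = 0.0894 × 2.03e-05 = 1.81e-06 Ω·m.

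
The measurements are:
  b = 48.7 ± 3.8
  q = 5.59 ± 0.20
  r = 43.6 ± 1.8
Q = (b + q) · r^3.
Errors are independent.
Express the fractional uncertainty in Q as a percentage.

Let u = b + q = 54.3. δu = √(δb² + δq²) = √(14.4 + 0.0400) = 3.81, so δu/u = 0.0701.
Q is then a monomial in u, r:
δQ/Q = √((δu/u)² + (3·δr/r)²) = √(0.00491 + 0.0153) = 0.142

14.2%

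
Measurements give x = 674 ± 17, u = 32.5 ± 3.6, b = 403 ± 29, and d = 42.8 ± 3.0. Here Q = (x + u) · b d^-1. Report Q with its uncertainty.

Let w = x + u = 706. δw = √(δx² + δu²) = √(289 + 13.0) = 17.4, so δw/w = 0.0246.
Q is then a monomial in w, b, d:
δQ/Q = √((δw/w)² + (1·δb/b)² + (-1·δd/d)²) = √(0.000605 + 0.00518 + 0.00491) = 0.103
Q = 6650, so δQ = 0.103 × 6650 = 688.

6650 ± 688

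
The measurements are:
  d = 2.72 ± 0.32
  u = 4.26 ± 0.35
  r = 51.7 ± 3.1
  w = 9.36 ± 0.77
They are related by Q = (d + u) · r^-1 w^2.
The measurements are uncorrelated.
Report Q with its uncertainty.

11.8 ± 2.22

Let h = d + u = 6.98. δh = √(δd² + δu²) = √(0.102 + 0.122) = 0.474, so δh/h = 0.0679.
Q is then a monomial in h, r, w:
δQ/Q = √((δh/h)² + (-1·δr/r)² + (2·δw/w)²) = √(0.00462 + 0.00360 + 0.0271) = 0.188
Q = 11.8, so δQ = 0.188 × 11.8 = 2.22.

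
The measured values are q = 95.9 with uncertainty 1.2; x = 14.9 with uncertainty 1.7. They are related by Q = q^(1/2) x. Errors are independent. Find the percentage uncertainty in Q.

11.4%

Since Q is a product/quotient, work with relative uncertainties:
  (½·δq/q)² = (0.5×0.0125)² = 3.91e-05;  (1·δx/x)² = (1×0.114)² = 0.0130
δQ/Q = √(0.0131) = 0.114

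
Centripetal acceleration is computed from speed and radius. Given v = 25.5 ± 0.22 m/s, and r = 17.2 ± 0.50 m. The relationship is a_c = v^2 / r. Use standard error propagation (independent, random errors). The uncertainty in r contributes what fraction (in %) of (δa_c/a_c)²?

73.9%

(δa_c/a_c)² = (2·δv/v)² + (-1·δr/r)²
  v term: (2×0.00863)² = 0.000298
  r term: (-1×0.0291)² = 0.000845
Total = 0.00114. Share from r = 0.000845/0.00114 = 0.739.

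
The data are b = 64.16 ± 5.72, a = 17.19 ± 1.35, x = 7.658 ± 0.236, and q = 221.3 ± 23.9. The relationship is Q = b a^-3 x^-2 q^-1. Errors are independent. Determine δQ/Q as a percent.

28.1%

Since Q is a product/quotient, work with relative uncertainties:
  (1·δb/b)² = (1×0.0892)² = 0.00795;  (-3·δa/a)² = (-3×0.0785)² = 0.0555;  (-2·δx/x)² = (-2×0.0308)² = 0.00380;  (-1·δq/q)² = (-1×0.108)² = 0.0117
δQ/Q = √(0.0789) = 0.281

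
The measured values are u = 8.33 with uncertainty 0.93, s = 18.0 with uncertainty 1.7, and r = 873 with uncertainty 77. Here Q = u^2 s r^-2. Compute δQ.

For a monomial Q ∝ u^2, s, r^-2, fractional errors add in quadrature:
  (2·δu/u)² = (2×0.112)² = 0.0499;  (1·δs/s)² = (1×0.0944)² = 0.00892;  (-2·δr/r)² = (-2×0.0882)² = 0.0311
δQ/Q = √(0.0899) = 0.300
Q = 0.00164, so δQ = 0.300 × 0.00164 = 0.000491.

0.000491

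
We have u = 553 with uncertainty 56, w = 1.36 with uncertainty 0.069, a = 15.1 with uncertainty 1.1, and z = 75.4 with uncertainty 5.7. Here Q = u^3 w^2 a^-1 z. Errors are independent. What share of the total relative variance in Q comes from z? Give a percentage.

5.03%

(δQ/Q)² = (3·δu/u)² + (2·δw/w)² + (-1·δa/a)² + (1·δz/z)²
  u term: (3×0.101)² = 0.0923
  w term: (2×0.0507)² = 0.0103
  a term: (-1×0.0728)² = 0.00531
  z term: (1×0.0756)² = 0.00571
Total = 0.114. Share from z = 0.00571/0.114 = 0.0503.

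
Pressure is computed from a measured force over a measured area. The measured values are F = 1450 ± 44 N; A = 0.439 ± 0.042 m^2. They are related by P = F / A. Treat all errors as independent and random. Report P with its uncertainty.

P is a product of powers, so relative uncertainties combine in quadrature:
  (1·δF/F)² = (1×0.0303)² = 0.000921;  (-1·δA/A)² = (-1×0.0957)² = 0.00915
δP/P = √(0.0101) = 0.100
P = 3300 Pa, so δP = 0.100 × 3300 = 332 Pa.

3300 ± 332 Pa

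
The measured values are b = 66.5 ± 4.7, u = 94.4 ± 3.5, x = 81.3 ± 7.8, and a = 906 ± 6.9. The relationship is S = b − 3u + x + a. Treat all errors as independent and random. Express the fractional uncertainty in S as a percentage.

2.01%

Absolute uncertainties add in quadrature for a linear combination:
  (δb)² = 22.1;  (3·δu)² = 110;  (δx)² = 60.8;  (δa)² = 47.6
δS = √(241) = 15.5
S = 771, so δS/S = 15.5/771 = 0.0201.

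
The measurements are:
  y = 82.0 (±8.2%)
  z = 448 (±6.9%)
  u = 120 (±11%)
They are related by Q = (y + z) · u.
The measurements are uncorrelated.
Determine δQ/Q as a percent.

12.5%

Let w = y + z = 530. δw = √(δy² + δz²) = √(45.2 + 956) = 31.6, so δw/w = 0.0597.
Q is then a monomial in w, u:
δQ/Q = √((δw/w)² + (1·δu/u)²) = √(0.00356 + 0.0121) = 0.125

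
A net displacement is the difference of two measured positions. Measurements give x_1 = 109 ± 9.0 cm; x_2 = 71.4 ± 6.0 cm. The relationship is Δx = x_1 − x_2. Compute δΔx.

10.8 cm

Absolute uncertainties add in quadrature for a linear combination:
  (δx_1)² = 81.0;  (δx_2)² = 36.0
δΔx = √(117) = 10.8 cm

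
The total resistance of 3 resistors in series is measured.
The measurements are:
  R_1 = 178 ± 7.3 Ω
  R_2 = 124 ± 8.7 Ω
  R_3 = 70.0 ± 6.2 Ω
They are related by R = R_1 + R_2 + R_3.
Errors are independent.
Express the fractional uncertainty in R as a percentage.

3.48%

Absolute uncertainties add in quadrature for a linear combination:
  (δR_1)² = 53.3;  (δR_2)² = 75.7;  (δR_3)² = 38.4
δR = √(167) = 12.9 Ω
R = 372 Ω, so δR/R = 12.9/372 = 0.0348.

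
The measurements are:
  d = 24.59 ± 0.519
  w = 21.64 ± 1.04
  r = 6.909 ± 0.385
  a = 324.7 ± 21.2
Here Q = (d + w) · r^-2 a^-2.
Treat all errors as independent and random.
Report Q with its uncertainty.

(9.186 ± 1.59) × 10^-6

Let u = d + w = 46.23. δu = √(δd² + δw²) = √(0.269 + 1.08) = 1.16, so δu/u = 0.0251.
Q is then a monomial in u, r, a:
δQ/Q = √((δu/u)² + (-2·δr/r)² + (-2·δa/a)²) = √(0.000632 + 0.0124 + 0.0171) = 0.174
Q = 9.186e-06, so δQ = 0.174 × 9.186e-06 = 1.59e-06.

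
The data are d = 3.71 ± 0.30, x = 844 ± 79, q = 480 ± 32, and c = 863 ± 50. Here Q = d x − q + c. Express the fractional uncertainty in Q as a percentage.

11.1%

Let p = d·x = 3130. δp/p = √((1·δd/d)² + (1·δx/x)²) = √(0.00654 + 0.00876) = 0.124, so δp = 387.
Q = p − q + c: δQ = √(δp² + δq² + δc²) = √(1.5e+05 + 1020 + 2500) = 392
Q = 3510, so δQ/Q = 392/3510 = 0.111.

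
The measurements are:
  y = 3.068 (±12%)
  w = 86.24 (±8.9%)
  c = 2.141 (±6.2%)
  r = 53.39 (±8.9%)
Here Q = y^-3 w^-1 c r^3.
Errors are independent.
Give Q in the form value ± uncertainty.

130.8 ± 60.3

Since Q is a product/quotient, work with relative uncertainties:
  (-3·δy/y)² = (-3×0.120)² = 0.130;  (-1·δw/w)² = (-1×0.0890)² = 0.00792;  (1·δc/c)² = (1×0.0620)² = 0.00384;  (3·δr/r)² = (3×0.0890)² = 0.0713
δQ/Q = √(0.213) = 0.461
Q = 130.8, so δQ = 0.461 × 130.8 = 60.3.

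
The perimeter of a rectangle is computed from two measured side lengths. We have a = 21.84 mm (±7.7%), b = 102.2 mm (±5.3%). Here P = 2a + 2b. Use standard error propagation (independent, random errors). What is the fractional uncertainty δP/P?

Each term contributes (cᵢ δxᵢ)² to (δP)²:
  (2·δa)² = 11.3;  (2·δb)² = 117
δP = √(129) = 11.3 mm
P = 248.1 mm, so δP/P = 11.3/248.1 = 0.0457.

0.0457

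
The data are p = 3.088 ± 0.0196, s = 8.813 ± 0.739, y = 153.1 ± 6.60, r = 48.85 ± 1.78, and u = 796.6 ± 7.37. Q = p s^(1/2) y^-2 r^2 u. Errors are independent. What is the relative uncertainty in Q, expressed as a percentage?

12.1%

For a monomial Q ∝ p, s^(1/2), y^-2, r^2, u, fractional errors add in quadrature:
  (1·δp/p)² = (1×0.00635)² = 4.03e-05;  (½·δs/s)² = (0.5×0.0839)² = 0.00176;  (-2·δy/y)² = (-2×0.0431)² = 0.00743;  (2·δr/r)² = (2×0.0364)² = 0.00531;  (1·δu/u)² = (1×0.00925)² = 8.56e-05
δQ/Q = √(0.0146) = 0.121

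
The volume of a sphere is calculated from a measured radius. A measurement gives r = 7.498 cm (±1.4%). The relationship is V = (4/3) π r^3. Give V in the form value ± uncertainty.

V ∝ r^3, so δV/V = |3| · δr/r = 3 × 0.0140 = 0.0420.
V = 1766 cm^3, so δV = 0.0420 × 1766 = 74.2 cm^3.

1766 ± 74.2 cm^3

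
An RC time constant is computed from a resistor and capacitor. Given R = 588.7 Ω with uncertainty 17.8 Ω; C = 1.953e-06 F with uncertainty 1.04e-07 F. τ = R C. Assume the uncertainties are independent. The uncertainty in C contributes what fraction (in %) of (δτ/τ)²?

75.6%

(δτ/τ)² = (1·δR/R)² + (1·δC/C)²
  R term: (1×0.0302)² = 0.000914
  C term: (1×0.0533)² = 0.00284
Total = 0.00375. Share from C = 0.00284/0.00375 = 0.756.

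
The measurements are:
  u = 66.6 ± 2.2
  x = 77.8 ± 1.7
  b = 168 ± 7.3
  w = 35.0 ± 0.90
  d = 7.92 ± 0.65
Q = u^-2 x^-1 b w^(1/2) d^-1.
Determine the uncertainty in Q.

4.25e-05

Q is a product of powers, so relative uncertainties combine in quadrature:
  (-2·δu/u)² = (-2×0.0330)² = 0.00436;  (-1·δx/x)² = (-1×0.0219)² = 0.000477;  (1·δb/b)² = (1×0.0435)² = 0.00189;  (½·δw/w)² = (0.5×0.0257)² = 0.000165;  (-1·δd/d)² = (-1×0.0821)² = 0.00674
δQ/Q = √(0.0136) = 0.117
Q = 0.000364, so δQ = 0.117 × 0.000364 = 4.25e-05.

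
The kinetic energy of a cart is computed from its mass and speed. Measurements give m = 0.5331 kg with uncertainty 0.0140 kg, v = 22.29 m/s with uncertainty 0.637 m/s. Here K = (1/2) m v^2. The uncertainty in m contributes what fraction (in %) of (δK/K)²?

(δK/K)² = (1·δm/m)² + (2·δv/v)²
  m term: (1×0.0263)² = 0.000690
  v term: (2×0.0286)² = 0.00327
Total = 0.00396. Share from m = 0.000690/0.00396 = 0.174.

17.4%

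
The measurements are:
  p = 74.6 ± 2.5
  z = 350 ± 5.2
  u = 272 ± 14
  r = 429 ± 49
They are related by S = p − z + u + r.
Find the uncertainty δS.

Absolute uncertainties add in quadrature for a linear combination:
  (δp)² = 6.25;  (δz)² = 27.0;  (δu)² = 196;  (δr)² = 2400
δS = √(2630) = 51.3

51.3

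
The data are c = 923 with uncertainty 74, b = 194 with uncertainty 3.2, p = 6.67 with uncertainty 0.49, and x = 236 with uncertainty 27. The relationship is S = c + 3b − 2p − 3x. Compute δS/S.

Each term contributes (cᵢ δxᵢ)² to (δS)²:
  (δc)² = 5480;  (3·δb)² = 92.2;  (2·δp)² = 0.960;  (3·δx)² = 6560
δS = √(12100) = 110
S = 784, so δS/S = 110/784 = 0.141.

0.141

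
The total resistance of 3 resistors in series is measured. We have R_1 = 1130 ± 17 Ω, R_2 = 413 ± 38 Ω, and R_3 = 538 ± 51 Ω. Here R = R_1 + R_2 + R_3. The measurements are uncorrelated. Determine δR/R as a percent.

3.16%

Each term contributes (cᵢ δxᵢ)² to (δR)²:
  (δR_1)² = 289;  (δR_2)² = 1440;  (δR_3)² = 2600
δR = √(4330) = 65.8 Ω
R = 2080 Ω, so δR/R = 65.8/2080 = 0.0316.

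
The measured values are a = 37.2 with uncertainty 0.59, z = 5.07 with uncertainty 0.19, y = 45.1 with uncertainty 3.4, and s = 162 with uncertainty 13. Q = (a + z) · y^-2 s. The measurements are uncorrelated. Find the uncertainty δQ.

0.577

Let u = a + z = 42.3. δu = √(δa² + δz²) = √(0.348 + 0.0361) = 0.620, so δu/u = 0.0147.
Q is then a monomial in u, y, s:
δQ/Q = √((δu/u)² + (-2·δy/y)² + (1·δs/s)²) = √(0.000215 + 0.0227 + 0.00644) = 0.171
Q = 3.37, so δQ = 0.171 × 3.37 = 0.577.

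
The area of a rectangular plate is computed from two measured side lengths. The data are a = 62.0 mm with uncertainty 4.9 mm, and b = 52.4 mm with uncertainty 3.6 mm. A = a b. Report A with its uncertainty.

Products/powers → add relative errors in quadrature, weighted by exponent:
  (1·δa/a)² = (1×0.0790)² = 0.00625;  (1·δb/b)² = (1×0.0687)² = 0.00472
δA/A = √(0.0110) = 0.105
A = 3250 mm^2, so δA = 0.105 × 3250 = 340 mm^2.

3250 ± 340 mm^2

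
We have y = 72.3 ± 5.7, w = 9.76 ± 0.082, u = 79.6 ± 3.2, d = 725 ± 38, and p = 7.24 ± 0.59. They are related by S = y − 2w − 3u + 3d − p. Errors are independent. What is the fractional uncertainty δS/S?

0.0578

S is a linear combination, so absolute uncertainties add in quadrature:
  (δy)² = 32.5;  (2·δw)² = 0.0269;  (3·δu)² = 92.2;  (3·δd)² = 13000;  (δp)² = 0.348
δS = √(13100) = 115
S = 1980, so δS/S = 115/1980 = 0.0578.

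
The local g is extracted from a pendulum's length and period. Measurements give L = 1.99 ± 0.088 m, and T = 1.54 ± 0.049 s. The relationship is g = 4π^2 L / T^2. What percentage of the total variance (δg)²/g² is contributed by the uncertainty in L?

32.6%

(δg/g)² = (1·δL/L)² + (-2·δT/T)²
  L term: (1×0.0442)² = 0.00196
  T term: (-2×0.0318)² = 0.00405
Total = 0.00601. Share from L = 0.00196/0.00601 = 0.326.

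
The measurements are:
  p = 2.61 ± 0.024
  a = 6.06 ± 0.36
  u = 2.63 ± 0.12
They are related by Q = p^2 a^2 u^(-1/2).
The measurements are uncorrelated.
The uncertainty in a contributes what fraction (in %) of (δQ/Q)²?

94.3%

(δQ/Q)² = (2·δp/p)² + (2·δa/a)² + (−½·δu/u)²
  p term: (2×0.00920)² = 0.000338
  a term: (2×0.0594)² = 0.0141
  u term: (-0.5×0.0456)² = 0.000520
Total = 0.0150. Share from a = 0.0141/0.0150 = 0.943.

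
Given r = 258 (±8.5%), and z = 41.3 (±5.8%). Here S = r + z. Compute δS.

22.1

For a sum/difference, combine absolute errors in quadrature:
  (δr)² = 481;  (δz)² = 5.74
δS = √(487) = 22.1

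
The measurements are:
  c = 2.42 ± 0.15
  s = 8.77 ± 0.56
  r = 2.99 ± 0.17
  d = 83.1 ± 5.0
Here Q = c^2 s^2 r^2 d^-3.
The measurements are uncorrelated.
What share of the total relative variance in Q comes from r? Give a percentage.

16.8%

(δQ/Q)² = (2·δc/c)² + (2·δs/s)² + (2·δr/r)² + (-3·δd/d)²
  c term: (2×0.0620)² = 0.0154
  s term: (2×0.0639)² = 0.0163
  r term: (2×0.0569)² = 0.0129
  d term: (-3×0.0602)² = 0.0326
Total = 0.0772. Share from r = 0.0129/0.0772 = 0.168.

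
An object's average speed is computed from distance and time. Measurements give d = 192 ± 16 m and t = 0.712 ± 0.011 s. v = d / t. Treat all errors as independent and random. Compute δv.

22.9 m/s

Relative error in a monomial: (δv/v)² = Σ (nᵢ · δxᵢ/xᵢ)².
  (1·δd/d)² = (1×0.0833)² = 0.00694;  (-1·δt/t)² = (-1×0.0154)² = 0.000239
δv/v = √(0.00718) = 0.0848
v = 270 m/s, so δv = 0.0848 × 270 = 22.9 m/s.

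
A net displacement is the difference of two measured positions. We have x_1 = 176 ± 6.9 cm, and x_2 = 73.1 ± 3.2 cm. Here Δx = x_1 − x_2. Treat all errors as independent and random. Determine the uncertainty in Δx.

7.61 cm

Absolute uncertainties add in quadrature for a linear combination:
  (δx_1)² = 47.6;  (δx_2)² = 10.2
δΔx = √(57.9) = 7.61 cm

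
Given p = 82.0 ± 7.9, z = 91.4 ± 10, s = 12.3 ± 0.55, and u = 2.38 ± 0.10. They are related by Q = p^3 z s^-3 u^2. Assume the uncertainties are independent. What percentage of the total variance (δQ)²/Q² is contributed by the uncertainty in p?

69.3%

(δQ/Q)² = (3·δp/p)² + (1·δz/z)² + (-3·δs/s)² + (2·δu/u)²
  p term: (3×0.0963)² = 0.0835
  z term: (1×0.109)² = 0.0120
  s term: (-3×0.0447)² = 0.0180
  u term: (2×0.0420)² = 0.00706
Total = 0.121. Share from p = 0.0835/0.121 = 0.693.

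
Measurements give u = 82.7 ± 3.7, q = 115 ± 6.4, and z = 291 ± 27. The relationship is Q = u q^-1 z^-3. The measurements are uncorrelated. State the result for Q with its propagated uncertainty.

(2.92 ± 0.839) × 10^-8

Q is a product of powers, so relative uncertainties combine in quadrature:
  (1·δu/u)² = (1×0.0447)² = 0.00200;  (-1·δq/q)² = (-1×0.0557)² = 0.00310;  (-3·δz/z)² = (-3×0.0928)² = 0.0775
δQ/Q = √(0.0826) = 0.287
Q = 2.92e-08, so δQ = 0.287 × 2.92e-08 = 8.39e-09.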